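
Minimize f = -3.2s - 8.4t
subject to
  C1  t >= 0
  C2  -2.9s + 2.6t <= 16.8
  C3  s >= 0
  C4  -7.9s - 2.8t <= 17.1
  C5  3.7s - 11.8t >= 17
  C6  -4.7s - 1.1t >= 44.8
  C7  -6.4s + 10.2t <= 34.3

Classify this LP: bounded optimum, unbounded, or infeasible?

The boundaries t = 0 and 3.7s - 11.8t = 17 meet at (170/37, 0), but that point violates -4.7s - 1.1t ≥ 44.8. Every candidate vertex is excluded by some other constraint, so the feasible region is empty.

infeasible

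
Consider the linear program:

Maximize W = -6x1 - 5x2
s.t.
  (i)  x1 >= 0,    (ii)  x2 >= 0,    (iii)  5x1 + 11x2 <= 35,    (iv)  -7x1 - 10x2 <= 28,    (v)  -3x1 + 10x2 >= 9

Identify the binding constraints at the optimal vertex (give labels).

Vertices and W = -6x1 - 5x2:
  (0, 35/11) → W = -175/11
  (0, 9/10) → W = -9/2
  (251/83, 150/83) → W = -2256/83

The maximum is at (0, 9/10). Substituting into each constraint, equality holds for (i) and (v); the remaining constraints have slack.

(i) and (v)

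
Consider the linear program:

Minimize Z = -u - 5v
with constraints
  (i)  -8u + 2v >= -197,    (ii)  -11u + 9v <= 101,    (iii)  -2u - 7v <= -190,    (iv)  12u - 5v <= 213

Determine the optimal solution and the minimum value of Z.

u = 79/2, v = 119/2, minimum Z = -337

Vertices and Z = -u - 5v:
  (79/2, 119/2) → Z = -337
  (559/16, 165/4) → Z = -3859/16
  (1003/95, 2292/95) → Z = -12463/95
  (2441/94, 927/47) → Z = -11711/94

The optimum lies where -8u + 2v = -197 and -11u + 9v = 101.
Solving simultaneously gives u = 79/2, v = 119/2.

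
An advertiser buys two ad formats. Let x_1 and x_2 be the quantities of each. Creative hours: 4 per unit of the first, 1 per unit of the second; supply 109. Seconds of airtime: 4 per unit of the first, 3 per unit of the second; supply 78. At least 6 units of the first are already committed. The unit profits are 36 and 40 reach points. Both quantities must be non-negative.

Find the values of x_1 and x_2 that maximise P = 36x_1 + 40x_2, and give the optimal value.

x_1 = 6, x_2 = 18, maximum P = 936

Corner points and P = 36x_1 + 40x_2:
  (39/2, 0) → P = 702
  (6, 0) → P = 216
  (6, 18) → P = 936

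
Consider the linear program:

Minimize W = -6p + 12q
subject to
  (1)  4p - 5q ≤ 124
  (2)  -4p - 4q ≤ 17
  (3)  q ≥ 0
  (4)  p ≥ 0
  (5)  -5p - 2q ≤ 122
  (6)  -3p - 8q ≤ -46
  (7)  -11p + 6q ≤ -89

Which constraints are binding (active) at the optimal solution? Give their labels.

(1) and (3)

Extreme points and W = -6p + 12q:
  (31, 0) → W = -186
  (46/3, 0) → W = -92
  (494/53, 239/106) → W = -1530/53
The feasible region is unbounded (it extends along (6, 11), (5, 4)), but W strictly increases along every unbounded feasible direction, so there is no improving ray and the minimum is attained at a vertex.

The minimum is at (31, 0). Substituting into each constraint, equality holds for (1) and (3); the remaining constraints have slack.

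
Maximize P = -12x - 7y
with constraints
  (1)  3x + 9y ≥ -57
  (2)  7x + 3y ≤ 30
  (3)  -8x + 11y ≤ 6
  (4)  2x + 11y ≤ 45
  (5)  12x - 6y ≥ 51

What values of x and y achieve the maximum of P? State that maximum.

x = 13/14, y = -93/14, maximum P = 495/14

Feasible corners and P = -12x - 7y:
  (49/6, -163/18) → P = -623/18
  (13/14, -93/14) → P = 495/14
  (111/26, 1/26) → P = -103/2

The optimum lies where 3x + 9y = -57 and 12x - 6y = 51.
Solving simultaneously gives x = 13/14, y = -93/14.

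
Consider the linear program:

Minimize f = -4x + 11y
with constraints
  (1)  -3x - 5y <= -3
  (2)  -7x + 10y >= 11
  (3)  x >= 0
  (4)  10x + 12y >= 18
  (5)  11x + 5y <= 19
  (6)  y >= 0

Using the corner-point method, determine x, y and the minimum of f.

x = 6/23, y = 59/46, minimum f = 601/46

Corner points and f = -4x + 11y:
  (6/23, 59/46) → f = 601/46
  (27/29, 254/145) → f = 2254/145
  (0, 3/2) → f = 33/2
  (0, 19/5) → f = 209/5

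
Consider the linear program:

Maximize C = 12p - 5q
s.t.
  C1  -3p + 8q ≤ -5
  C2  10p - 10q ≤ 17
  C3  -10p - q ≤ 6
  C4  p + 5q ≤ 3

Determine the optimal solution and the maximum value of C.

p = 43/25, q = 1/50, maximum C = 1027/50

Extreme points and C = 12p - 5q:
  (43/25, 1/50) → C = 1027/50
  (-43/83, -68/83) → C = -176/83
  (-43/110, -23/11) → C = 317/55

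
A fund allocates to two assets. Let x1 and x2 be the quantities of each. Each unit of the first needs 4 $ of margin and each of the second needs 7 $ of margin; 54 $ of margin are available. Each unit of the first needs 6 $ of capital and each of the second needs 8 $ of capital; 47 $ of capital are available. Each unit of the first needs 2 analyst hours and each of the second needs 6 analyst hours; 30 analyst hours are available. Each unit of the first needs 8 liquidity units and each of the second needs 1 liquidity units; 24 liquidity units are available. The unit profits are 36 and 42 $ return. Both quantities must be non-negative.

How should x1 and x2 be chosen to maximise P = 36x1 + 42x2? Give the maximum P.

x1 = 5/2, x2 = 4, maximum P = 258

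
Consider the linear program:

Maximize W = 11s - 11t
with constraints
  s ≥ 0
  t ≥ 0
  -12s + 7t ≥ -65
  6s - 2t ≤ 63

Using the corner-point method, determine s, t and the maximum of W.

s = 65/12, t = 0, maximum W = 715/12

Extreme points and W = 11s - 11t:
  (0, 0) → W = 0
  (65/12, 0) → W = 715/12
  (311/18, 61/3) → W = -605/18
The feasible region is unbounded (it extends along (0, 1), (1, 3)), but W strictly decreases along every unbounded feasible direction, so there is no improving ray and the maximum is attained at a vertex.

The optimum lies where t = 0 and -12s + 7t = -65.
Solving simultaneously gives s = 65/12, t = 0.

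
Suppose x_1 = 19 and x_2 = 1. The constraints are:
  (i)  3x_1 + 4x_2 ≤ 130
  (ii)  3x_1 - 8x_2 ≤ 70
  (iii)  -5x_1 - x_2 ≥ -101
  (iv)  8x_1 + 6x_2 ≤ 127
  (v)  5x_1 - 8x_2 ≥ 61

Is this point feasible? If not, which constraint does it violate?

Constraint (iv): 8x_1 + 6x_2 = 158, which is not ≤ 127. All other constraints are satisfied.

not feasible — violates (iv)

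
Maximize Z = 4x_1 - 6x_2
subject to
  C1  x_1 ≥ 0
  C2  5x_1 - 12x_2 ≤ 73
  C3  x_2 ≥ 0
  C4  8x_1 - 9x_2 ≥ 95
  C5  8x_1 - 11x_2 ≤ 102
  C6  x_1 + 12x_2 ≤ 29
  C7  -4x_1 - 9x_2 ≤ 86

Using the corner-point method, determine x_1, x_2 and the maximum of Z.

Corner points and Z = 4x_1 - 6x_2:
  (95/8, 0) → Z = 95/2
  (51/4, 0) → Z = 51
  (467/35, 137/105) → Z = 1594/35
  (1543/107, 130/107) → Z = 5392/107

x_1 = 51/4, x_2 = 0, maximum Z = 51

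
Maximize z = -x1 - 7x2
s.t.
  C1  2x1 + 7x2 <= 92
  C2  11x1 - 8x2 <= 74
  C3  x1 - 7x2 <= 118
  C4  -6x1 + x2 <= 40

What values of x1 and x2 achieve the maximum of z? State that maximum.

x1 = -398/41, x2 = -748/41, maximum z = 5634/41

Extreme points and z = -x1 - 7x2:
  (418/31, 288/31) → z = -2434/31
  (-47/11, 158/11) → z = -1059/11
  (-142/23, -408/23) → z = 2998/23
  (-398/41, -748/41) → z = 5634/41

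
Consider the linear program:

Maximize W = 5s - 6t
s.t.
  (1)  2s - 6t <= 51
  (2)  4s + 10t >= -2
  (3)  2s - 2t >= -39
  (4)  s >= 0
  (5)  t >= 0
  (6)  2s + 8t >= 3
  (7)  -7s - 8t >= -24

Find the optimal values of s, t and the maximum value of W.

s = 24/7, t = 0, maximum W = 120/7

Feasible corners and W = 5s - 6t:
  (0, 3/8) → W = -9/4
  (0, 3) → W = -18
  (3/2, 0) → W = 15/2
  (24/7, 0) → W = 120/7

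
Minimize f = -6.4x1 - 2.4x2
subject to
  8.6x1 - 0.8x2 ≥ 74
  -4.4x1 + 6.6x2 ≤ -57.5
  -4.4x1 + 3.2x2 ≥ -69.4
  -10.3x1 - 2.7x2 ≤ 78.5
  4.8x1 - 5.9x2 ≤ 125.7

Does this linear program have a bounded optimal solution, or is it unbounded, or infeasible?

Feasible corners and f = -6.4x1 - 2.4x2:
  (11060/1331, -8445/2662) → f = -60650/1331
  (1133/150, -6781/600) → f = -15913/750
  (403/22, 3.5) → f = -1382/11
The feasible region has finitely many vertices and no improving ray; the minimum is -1382/11 at (403/22, 3.5).

bounded optimum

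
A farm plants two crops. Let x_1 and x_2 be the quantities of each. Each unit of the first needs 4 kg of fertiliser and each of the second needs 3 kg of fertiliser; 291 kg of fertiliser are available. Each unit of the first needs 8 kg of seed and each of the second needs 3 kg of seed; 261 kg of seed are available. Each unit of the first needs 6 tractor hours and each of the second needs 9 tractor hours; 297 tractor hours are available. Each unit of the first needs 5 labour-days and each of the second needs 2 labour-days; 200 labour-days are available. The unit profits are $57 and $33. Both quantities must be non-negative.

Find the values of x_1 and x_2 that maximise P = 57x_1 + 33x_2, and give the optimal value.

x_1 = 27, x_2 = 15, maximum P = 2034

Vertices and P = 57x_1 + 33x_2:
  (0, 0) → P = 0
  (0, 33) → P = 1089
  (261/8, 0) → P = 14877/8
  (27, 15) → P = 2034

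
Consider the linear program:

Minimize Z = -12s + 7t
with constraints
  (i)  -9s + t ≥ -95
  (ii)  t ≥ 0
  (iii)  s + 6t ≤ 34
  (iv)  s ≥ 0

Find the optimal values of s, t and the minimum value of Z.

s = 95/9, t = 0, minimum Z = -380/3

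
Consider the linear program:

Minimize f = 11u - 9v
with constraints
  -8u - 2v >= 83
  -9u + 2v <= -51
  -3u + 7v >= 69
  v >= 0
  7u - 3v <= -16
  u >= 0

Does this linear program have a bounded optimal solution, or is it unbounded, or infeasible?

infeasible

The boundaries -9u + 2v = -51 and 7u - 3v = -16 meet at (185/13, 501/13), but that point violates -8u - 2v ≥ 83. Every candidate vertex is excluded by some other constraint, so the feasible region is empty.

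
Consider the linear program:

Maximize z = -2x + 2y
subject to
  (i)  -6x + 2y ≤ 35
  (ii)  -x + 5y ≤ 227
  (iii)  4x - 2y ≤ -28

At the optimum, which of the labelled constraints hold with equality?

Extreme points and z = -2x + 2y:
  (279/28, 1327/28) → z = 524/7
  (-7/2, 7) → z = 21
  (157/9, 440/9) → z = 566/9

The maximum is at (279/28, 1327/28). Substituting into each constraint, equality holds for (i) and (ii); the remaining constraints have slack.

(i) and (ii)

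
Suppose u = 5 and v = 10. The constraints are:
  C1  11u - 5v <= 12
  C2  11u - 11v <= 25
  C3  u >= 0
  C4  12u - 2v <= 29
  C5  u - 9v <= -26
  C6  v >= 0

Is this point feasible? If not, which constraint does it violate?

Constraint C4: 12u - 2v = 40, which is not ≤ 29. All other constraints are satisfied.

not feasible — violates C4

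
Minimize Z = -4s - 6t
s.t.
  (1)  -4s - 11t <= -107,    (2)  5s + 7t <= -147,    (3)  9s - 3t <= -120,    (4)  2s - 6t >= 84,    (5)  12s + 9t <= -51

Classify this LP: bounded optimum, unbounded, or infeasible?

The boundaries -4s - 11t = -107 and 5s + 7t = -147 meet at (-2366/27, 1123/27), but that point violates 2s - 6t ≥ 84. Every candidate vertex is excluded by some other constraint, so the feasible region is empty.

infeasible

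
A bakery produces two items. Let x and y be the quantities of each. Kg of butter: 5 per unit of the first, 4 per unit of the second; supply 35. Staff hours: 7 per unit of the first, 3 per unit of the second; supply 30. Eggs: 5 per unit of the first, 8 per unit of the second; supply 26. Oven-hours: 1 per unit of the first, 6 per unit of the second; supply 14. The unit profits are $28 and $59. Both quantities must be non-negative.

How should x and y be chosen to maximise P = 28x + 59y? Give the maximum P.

x = 2, y = 2, maximum P = 174

Vertices and P = 28x + 59y:
  (0, 0) → P = 0
  (0, 7/3) → P = 413/3
  (30/7, 0) → P = 120
  (162/41, 32/41) → P = 6424/41
  (2, 2) → P = 174

At the optimal vertex, 5x + 8y = 26 and x + 6y = 14.
Solving simultaneously gives x = 2, y = 2.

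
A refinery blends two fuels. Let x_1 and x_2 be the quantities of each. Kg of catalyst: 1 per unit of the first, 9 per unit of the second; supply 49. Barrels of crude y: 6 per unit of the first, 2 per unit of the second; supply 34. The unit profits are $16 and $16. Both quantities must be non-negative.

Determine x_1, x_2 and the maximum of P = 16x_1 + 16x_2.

x_1 = 4, x_2 = 5, maximum P = 144

Vertices and P = 16x_1 + 16x_2:
  (0, 0) → P = 0
  (0, 49/9) → P = 784/9
  (17/3, 0) → P = 272/3
  (4, 5) → P = 144

The binding constraints are x_1 + 9x_2 = 49 and 6x_1 + 2x_2 = 34.
Solving simultaneously gives x_1 = 4, x_2 = 5.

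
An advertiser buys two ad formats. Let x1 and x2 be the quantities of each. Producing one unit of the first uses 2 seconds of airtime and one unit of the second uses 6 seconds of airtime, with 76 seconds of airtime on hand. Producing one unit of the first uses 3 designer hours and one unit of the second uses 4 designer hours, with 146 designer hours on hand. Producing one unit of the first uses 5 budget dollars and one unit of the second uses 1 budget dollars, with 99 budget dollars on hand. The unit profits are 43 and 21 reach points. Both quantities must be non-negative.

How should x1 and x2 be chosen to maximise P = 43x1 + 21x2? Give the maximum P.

Corner points and P = 43x1 + 21x2:
  (0, 0) → P = 0
  (0, 38/3) → P = 266
  (99/5, 0) → P = 4257/5
  (37/2, 13/2) → P = 932

x1 = 37/2, x2 = 13/2, maximum P = 932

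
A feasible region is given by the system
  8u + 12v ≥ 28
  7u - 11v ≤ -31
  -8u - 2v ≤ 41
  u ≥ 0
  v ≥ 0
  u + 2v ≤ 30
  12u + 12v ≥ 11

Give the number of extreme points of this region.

3

Of the 21 pairwise boundary intersections, those satisfying every inequality are:
  (0, 31/11)
  (268/25, 241/25)
  (0, 15)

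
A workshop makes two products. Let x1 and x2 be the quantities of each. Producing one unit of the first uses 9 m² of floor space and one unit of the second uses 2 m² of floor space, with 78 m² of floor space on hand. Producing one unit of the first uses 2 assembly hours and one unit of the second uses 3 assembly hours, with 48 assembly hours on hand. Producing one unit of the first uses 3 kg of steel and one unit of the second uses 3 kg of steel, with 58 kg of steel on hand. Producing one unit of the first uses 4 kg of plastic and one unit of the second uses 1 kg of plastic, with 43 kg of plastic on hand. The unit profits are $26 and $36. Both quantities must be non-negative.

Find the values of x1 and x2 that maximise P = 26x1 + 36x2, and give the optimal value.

Corner points and P = 26x1 + 36x2:
  (0, 0) → P = 0
  (0, 16) → P = 576
  (26/3, 0) → P = 676/3
  (6, 12) → P = 588

The optimum lies where 9x1 + 2x2 = 78 and 2x1 + 3x2 = 48.
Solving simultaneously gives x1 = 6, x2 = 12.

x1 = 6, x2 = 12, maximum P = 588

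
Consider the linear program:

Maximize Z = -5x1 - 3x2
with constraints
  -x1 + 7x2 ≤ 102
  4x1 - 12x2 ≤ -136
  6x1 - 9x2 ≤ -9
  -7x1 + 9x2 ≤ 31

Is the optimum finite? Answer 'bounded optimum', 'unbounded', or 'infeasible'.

infeasible

The boundaries -x1 + 7x2 = 102 and 4x1 - 12x2 = -136 meet at (17, 17), but that point violates -7x1 + 9x2 ≤ 31. Every candidate vertex is excluded by some other constraint, so the feasible region is empty.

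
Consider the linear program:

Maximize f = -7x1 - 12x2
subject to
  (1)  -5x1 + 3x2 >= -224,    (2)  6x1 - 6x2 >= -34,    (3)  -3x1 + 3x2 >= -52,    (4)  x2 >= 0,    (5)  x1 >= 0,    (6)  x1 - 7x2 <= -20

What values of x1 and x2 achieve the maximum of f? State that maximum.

x1 = 0, x2 = 20/7, maximum f = -240/7

Feasible corners and f = -7x1 - 12x2:
  (241/2, 757/6) → f = -4715/2
  (86, 206/3) → f = -1426
  (0, 17/3) → f = -68
  (212/9, 56/9) → f = -2156/9
  (0, 20/7) → f = -240/7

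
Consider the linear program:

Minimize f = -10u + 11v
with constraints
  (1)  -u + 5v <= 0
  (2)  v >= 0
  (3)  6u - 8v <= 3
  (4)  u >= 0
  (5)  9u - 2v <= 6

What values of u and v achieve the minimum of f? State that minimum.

Extreme points and f = -10u + 11v:
  (0, 0) → f = 0
  (15/22, 3/22) → f = -117/22
  (1/2, 0) → f = -5

At the optimal vertex, -u + 5v = 0 and 6u - 8v = 3.
Solving simultaneously gives u = 15/22, v = 3/22.

u = 15/22, v = 3/22, minimum f = -117/22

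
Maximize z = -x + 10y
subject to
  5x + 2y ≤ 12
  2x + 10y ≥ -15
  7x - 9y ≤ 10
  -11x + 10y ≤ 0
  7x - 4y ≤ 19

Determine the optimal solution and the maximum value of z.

Vertices and z = -x + 10y:
  (128/59, 34/59) → z = 212/59
  (5/3, 11/6) → z = 50/3
  (-35/88, -125/88) → z = -1215/88
  (-15/13, -33/26) → z = -150/13

The binding constraints are 5x + 2y = 12 and -11x + 10y = 0.
Solving simultaneously gives x = 5/3, y = 11/6.

x = 5/3, y = 11/6, maximum z = 50/3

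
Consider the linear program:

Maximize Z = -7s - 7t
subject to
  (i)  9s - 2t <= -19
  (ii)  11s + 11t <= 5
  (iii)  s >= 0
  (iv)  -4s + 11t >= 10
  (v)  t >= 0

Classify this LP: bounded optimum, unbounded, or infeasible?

infeasible

The boundaries 9s - 2t = -19 and 11s + 11t = 5 meet at (-199/121, 254/121), but that point violates s ≥ 0. Every candidate vertex is excluded by some other constraint, so the feasible region is empty.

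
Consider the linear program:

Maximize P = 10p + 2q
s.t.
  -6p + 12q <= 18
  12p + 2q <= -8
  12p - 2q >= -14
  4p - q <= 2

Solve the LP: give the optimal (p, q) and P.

Corner points and P = 10p + 2q:
  (-11/13, 14/13) → P = -82/13
  (-1, 1) → P = -8
  (-1/5, -14/5) → P = -38/5
  (-9/2, -20) → P = -85

The binding constraints are -6p + 12q = 18 and 12p + 2q = -8.
Solving simultaneously gives p = -11/13, q = 14/13.

p = -11/13, q = 14/13, maximum P = -82/13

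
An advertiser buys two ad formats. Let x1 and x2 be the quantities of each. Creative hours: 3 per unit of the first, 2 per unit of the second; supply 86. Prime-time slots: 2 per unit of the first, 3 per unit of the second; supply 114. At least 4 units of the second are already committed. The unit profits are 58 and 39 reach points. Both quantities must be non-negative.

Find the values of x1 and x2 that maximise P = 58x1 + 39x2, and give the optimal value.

Feasible corners and P = 58x1 + 39x2:
  (0, 38) → P = 1482
  (0, 4) → P = 156
  (6, 34) → P = 1674
  (26, 4) → P = 1664

The optimum lies where 3x1 + 2x2 = 86 and 2x1 + 3x2 = 114.
Solving simultaneously gives x1 = 6, x2 = 34.

x1 = 6, x2 = 34, maximum P = 1674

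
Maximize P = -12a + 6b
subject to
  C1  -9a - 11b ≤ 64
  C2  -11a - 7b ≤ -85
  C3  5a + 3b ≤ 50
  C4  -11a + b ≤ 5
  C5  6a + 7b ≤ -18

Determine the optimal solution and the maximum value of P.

a = 103/5, b = -708/35, maximum P = -2580/7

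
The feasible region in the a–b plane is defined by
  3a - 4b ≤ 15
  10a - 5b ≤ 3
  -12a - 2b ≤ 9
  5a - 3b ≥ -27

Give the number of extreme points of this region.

Intersecting each pair of boundary lines and keeping only the points that satisfy every inequality leaves:
  (-39/80, -63/40)
  (144/5, 57)
  (-81/46, 279/46)

3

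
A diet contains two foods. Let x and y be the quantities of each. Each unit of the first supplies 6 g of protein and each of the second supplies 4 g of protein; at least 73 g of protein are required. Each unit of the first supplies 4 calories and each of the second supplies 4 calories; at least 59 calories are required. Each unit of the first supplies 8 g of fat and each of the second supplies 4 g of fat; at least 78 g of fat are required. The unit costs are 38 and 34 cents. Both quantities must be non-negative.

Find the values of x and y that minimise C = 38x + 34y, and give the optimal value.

The feasible region is unbounded (it extends along (0, 1), (1, 0)), but C strictly increases along every unbounded feasible direction, so there is no improving ray and the minimum is attained at a vertex.

x = 7, y = 31/4, minimum C = 1059/2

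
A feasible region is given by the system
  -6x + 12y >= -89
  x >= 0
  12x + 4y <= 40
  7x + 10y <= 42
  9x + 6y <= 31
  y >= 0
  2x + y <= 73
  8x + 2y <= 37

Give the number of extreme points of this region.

5

Pairwise boundary intersections that survive every other constraint:
  (0, 21/5)
  (0, 0)
  (29/9, 1/3)
  (10/3, 0)
  (29/24, 161/48)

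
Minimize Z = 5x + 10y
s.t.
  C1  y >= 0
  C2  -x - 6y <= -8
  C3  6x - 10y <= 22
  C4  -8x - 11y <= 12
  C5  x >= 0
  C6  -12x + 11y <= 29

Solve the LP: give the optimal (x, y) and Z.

x = 0, y = 4/3, minimum Z = 40/3

Extreme points and Z = 5x + 10y:
  (106/23, 13/23) → Z = 660/23
  (0, 4/3) → Z = 40/3
  (0, 29/11) → Z = 290/11
The feasible region is unbounded (it extends along (11, 12), (5, 3)), but Z strictly increases along every unbounded feasible direction, so there is no improving ray and the minimum is attained at a vertex.

At the optimal vertex, -x - 6y = -8 and x = 0.
Solving simultaneously gives x = 0, y = 4/3.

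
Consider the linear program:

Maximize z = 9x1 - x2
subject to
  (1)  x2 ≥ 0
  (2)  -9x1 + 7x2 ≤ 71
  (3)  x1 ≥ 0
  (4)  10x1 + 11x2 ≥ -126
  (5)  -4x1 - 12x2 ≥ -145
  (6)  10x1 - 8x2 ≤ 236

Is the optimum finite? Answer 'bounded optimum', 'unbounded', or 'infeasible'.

Corner points and z = 9x1 - x2:
  (0, 0) → z = 0
  (118/5, 0) → z = 1062/5
  (0, 71/7) → z = -71/7
  (163/136, 1589/136) → z = -61/68
  (499/19, 253/76) → z = 17711/76
The feasible region has finitely many vertices and no improving ray; the maximum is 17711/76 at (499/19, 253/76).

bounded optimum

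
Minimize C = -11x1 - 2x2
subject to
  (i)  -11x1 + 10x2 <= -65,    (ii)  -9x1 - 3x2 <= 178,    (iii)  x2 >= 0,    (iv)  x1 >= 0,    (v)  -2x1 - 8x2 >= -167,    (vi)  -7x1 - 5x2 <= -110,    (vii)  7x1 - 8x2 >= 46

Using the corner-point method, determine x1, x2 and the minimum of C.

x1 = 167/2, x2 = 0, minimum C = -1837/2

Feasible corners and C = -11x1 - 2x2:
  (167/2, 0) → C = -1837/2
  (110/7, 0) → C = -1210/7
  (71/3, 359/24) → C = -1161/4
  (1110/91, 64/13) → C = -13106/91

At the optimal vertex, x2 = 0 and -2x1 - 8x2 = -167.
Solving simultaneously gives x1 = 167/2, x2 = 0.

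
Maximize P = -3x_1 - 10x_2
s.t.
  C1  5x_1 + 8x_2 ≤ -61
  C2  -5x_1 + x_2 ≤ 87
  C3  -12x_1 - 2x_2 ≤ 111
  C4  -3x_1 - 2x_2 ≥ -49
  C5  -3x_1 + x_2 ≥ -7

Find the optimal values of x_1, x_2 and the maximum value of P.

x_1 = -97/18, x_2 = -139/6, maximum P = 1487/6

Feasible corners and P = -3x_1 - 10x_2:
  (-383/43, -177/86) → P = 2034/43
  (-5/29, -218/29) → P = 2195/29
  (-97/18, -139/6) → P = 1487/6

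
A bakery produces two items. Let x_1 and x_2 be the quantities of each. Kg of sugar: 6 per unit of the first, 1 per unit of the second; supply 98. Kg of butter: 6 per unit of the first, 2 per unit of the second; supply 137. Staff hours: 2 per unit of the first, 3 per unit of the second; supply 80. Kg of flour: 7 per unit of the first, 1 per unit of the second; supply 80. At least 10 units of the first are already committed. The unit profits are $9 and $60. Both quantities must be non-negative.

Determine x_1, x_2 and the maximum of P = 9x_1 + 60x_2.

x_1 = 10, x_2 = 10, maximum P = 690

Feasible corners and P = 9x_1 + 60x_2:
  (80/7, 0) → P = 720/7
  (10, 0) → P = 90
  (10, 10) → P = 690

The binding constraints are 7x_1 + x_2 = 80 and x_1 = 10.
Solving simultaneously gives x_1 = 10, x_2 = 10.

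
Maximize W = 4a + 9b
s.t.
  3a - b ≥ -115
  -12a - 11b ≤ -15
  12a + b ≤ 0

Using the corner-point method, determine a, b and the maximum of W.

Corner points and W = 4a + 9b:
  (-250/9, 95/3) → W = 1565/9
  (-23/3, 92) → W = 2392/3
  (-1/8, 3/2) → W = 13

a = -23/3, b = 92, maximum W = 2392/3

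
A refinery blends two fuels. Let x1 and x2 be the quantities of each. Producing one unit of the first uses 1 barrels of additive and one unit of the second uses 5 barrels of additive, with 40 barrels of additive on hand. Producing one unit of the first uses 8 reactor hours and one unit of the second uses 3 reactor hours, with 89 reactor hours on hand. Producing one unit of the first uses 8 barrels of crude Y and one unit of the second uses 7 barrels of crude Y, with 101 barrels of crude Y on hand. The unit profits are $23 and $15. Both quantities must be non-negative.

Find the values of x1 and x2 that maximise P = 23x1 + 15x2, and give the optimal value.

x1 = 10, x2 = 3, maximum P = 275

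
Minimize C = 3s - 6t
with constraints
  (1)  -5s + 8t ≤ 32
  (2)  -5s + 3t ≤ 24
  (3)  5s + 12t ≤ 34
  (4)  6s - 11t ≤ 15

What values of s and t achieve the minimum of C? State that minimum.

Corner points and C = 3s - 6t:
  (-96/25, 8/5) → C = -528/25
  (-28/25, 33/10) → C = -579/25
  (-309/37, -219/37) → C = 387/37
  (554/127, 129/127) → C = 888/127

The binding constraints are -5s + 8t = 32 and 5s + 12t = 34.
Solving simultaneously gives s = -28/25, t = 33/10.

s = -28/25, t = 33/10, minimum C = -579/25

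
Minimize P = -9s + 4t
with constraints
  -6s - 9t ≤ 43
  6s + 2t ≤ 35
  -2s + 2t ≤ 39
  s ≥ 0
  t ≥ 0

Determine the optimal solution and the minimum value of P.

s = 35/6, t = 0, minimum P = -105/2

Feasible corners and P = -9s + 4t:
  (0, 35/2) → P = 70
  (35/6, 0) → P = -105/2
  (0, 0) → P = 0

The binding constraints are 6s + 2t = 35 and t = 0.
Solving simultaneously gives s = 35/6, t = 0.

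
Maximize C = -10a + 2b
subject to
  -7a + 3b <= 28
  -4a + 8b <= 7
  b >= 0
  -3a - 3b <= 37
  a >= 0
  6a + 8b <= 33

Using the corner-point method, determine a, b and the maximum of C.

Corner points and C = -10a + 2b:
  (0, 7/8) → C = 7/4
  (13/5, 87/40) → C = -433/20
  (0, 0) → C = 0
  (11/2, 0) → C = -55

The binding constraints are -4a + 8b = 7 and a = 0.
Solving simultaneously gives a = 0, b = 7/8.

a = 0, b = 7/8, maximum C = 7/4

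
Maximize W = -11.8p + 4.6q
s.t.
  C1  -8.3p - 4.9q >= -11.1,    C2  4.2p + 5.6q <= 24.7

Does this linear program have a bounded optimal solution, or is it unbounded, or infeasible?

unbounded

From the feasible point (-841/370, 15839/2590), moving in the direction (-5.6, 4.2) keeps every constraint satisfied while W increases without bound.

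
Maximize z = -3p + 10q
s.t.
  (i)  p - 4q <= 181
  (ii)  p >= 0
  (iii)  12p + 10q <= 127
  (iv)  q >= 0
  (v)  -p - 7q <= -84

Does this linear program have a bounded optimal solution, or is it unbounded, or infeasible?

bounded optimum

Corner points and z = -3p + 10q:
  (0, 127/10) → z = 127
  (0, 12) → z = 120
  (49/74, 881/74) → z = 8663/74
The feasible region has finitely many vertices and no improving ray; the maximum is 127 at (0, 127/10).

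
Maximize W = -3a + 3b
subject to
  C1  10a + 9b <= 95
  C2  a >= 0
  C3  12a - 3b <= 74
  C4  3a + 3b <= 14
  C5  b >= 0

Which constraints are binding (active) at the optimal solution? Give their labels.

Extreme points and W = -3a + 3b:
  (0, 14/3) → W = 14
  (0, 0) → W = 0
  (14/3, 0) → W = -14

The maximum is at (0, 14/3). Substituting into each constraint, equality holds for C2 and C4; the remaining constraints have slack.

C2 and C4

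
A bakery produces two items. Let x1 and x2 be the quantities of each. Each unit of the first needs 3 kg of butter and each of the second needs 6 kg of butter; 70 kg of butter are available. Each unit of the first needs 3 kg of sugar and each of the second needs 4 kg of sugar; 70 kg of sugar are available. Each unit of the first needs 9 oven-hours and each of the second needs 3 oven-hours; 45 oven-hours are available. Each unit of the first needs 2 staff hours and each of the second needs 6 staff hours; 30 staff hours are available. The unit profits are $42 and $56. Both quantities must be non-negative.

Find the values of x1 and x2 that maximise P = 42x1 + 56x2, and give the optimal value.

Corner points and P = 42x1 + 56x2:
  (0, 0) → P = 0
  (0, 5) → P = 280
  (5, 0) → P = 210
  (15/4, 15/4) → P = 735/2

x1 = 15/4, x2 = 15/4, maximum P = 735/2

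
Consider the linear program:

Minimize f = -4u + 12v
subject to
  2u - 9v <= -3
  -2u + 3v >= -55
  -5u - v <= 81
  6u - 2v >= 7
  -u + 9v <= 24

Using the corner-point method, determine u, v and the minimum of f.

u = 21, v = 5, minimum f = -24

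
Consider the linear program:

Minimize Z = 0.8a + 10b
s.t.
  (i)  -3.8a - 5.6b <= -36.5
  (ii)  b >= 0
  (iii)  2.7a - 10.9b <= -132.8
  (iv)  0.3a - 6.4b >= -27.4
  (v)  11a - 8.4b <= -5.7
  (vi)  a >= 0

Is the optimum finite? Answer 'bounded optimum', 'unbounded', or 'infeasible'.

The boundaries 2.7a - 10.9b = -132.8 and 11a - 8.4b = -5.7 meet at (105339/9722, 144541/9722), but that point violates 0.3a - 6.4b ≥ -27.4. Every candidate vertex is excluded by some other constraint, so the feasible region is empty.

infeasible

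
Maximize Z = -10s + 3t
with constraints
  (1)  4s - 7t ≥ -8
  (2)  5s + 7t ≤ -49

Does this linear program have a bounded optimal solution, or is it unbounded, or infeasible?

From the feasible point (-19/3, -52/21), moving in the direction (-7, -4) keeps every constraint satisfied while Z increases without bound.

unbounded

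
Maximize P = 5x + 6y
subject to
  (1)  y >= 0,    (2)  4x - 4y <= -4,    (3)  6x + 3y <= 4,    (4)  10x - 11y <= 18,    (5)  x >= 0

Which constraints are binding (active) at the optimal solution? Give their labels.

(3) and (5)

Vertices and P = 5x + 6y:
  (1/9, 10/9) → P = 65/9
  (0, 1) → P = 6
  (0, 4/3) → P = 8

The maximum is at (0, 4/3). Substituting into each constraint, equality holds for (3) and (5); the remaining constraints have slack.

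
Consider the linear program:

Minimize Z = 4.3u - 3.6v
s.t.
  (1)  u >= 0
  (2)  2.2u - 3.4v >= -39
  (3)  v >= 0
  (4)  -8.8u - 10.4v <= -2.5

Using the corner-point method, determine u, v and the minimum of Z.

Vertices and Z = 4.3u - 3.6v:
  (0, 195/17) → Z = -702/17
  (0, 25/104) → Z = -45/52
  (25/88, 0) → Z = 215/176
The feasible region is unbounded (it extends along (17, 11), (1, 0)), but Z strictly increases along every unbounded feasible direction, so there is no improving ray and the minimum is attained at a vertex.

The optimum lies where u = 0 and 2.2u - 3.4v = -39.
Solving simultaneously gives u = 0, v = 195/17.

u = 0, v = 195/17, minimum Z = -702/17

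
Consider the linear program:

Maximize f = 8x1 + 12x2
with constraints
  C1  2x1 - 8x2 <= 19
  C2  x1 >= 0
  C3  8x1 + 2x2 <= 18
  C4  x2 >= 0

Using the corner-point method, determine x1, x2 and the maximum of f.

x1 = 0, x2 = 9, maximum f = 108

Extreme points and f = 8x1 + 12x2:
  (0, 9) → f = 108
  (0, 0) → f = 0
  (9/4, 0) → f = 18

The optimum lies where x1 = 0 and 8x1 + 2x2 = 18.
Solving simultaneously gives x1 = 0, x2 = 9.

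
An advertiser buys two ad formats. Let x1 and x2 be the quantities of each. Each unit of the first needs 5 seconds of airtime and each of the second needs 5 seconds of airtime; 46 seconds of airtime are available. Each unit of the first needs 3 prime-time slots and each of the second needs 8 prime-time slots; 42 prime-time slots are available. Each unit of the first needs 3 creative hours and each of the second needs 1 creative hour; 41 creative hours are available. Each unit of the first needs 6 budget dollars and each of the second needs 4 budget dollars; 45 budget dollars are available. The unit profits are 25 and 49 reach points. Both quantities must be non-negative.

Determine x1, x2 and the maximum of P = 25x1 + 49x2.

Vertices and P = 25x1 + 49x2:
  (0, 0) → P = 0
  (0, 21/4) → P = 1029/4
  (15/2, 0) → P = 375/2
  (16/3, 13/4) → P = 3511/12

x1 = 16/3, x2 = 13/4, maximum P = 3511/12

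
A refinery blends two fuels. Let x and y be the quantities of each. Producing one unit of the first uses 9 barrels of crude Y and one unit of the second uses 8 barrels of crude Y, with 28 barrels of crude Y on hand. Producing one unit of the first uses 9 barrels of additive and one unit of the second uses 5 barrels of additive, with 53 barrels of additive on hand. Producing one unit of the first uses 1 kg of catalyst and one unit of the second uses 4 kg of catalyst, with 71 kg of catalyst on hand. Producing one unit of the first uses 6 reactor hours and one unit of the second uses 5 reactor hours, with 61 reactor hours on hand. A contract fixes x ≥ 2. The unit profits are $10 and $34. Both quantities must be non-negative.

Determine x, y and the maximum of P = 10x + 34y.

At the optimal vertex, 9x + 8y = 28 and x = 2.
Solving simultaneously gives x = 2, y = 5/4.

x = 2, y = 5/4, maximum P = 125/2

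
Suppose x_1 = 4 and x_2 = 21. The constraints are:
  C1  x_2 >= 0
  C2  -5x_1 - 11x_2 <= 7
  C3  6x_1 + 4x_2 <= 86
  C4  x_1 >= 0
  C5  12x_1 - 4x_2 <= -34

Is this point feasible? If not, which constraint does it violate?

Constraint C3: 6x_1 + 4x_2 = 108, which is not ≤ 86. All other constraints are satisfied.

not feasible — violates C3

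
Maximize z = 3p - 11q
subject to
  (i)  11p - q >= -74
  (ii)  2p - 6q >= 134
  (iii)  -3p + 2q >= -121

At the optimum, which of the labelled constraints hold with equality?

Vertices and z = 3p - 11q:
  (-289/32, -811/32) → z = 4027/16
  (-269/19, -1553/19) → z = 16276/19
  (229/7, -80/7) → z = 1567/7

The maximum is at (-269/19, -1553/19). Substituting into each constraint, equality holds for (i) and (iii); the remaining constraints have slack.

(i) and (iii)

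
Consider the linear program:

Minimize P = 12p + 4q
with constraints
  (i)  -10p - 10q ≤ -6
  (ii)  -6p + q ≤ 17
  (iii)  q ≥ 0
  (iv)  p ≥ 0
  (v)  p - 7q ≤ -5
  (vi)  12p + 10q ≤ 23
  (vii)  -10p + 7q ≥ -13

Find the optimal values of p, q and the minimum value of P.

p = 0, q = 5/7, minimum P = 20/7

Extreme points and P = 12p + 4q:
  (0, 5/7) → P = 20/7
  (0, 23/10) → P = 46/5
  (111/94, 83/94) → P = 832/47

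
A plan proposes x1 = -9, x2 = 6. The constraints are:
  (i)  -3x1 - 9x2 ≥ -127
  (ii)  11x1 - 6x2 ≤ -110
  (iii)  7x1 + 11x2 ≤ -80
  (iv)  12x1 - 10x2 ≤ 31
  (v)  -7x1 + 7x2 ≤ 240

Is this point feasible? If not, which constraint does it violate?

not feasible — violates (iii)

Constraint (iii): 7x1 + 11x2 = 3, which is not ≤ -80. All other constraints are satisfied.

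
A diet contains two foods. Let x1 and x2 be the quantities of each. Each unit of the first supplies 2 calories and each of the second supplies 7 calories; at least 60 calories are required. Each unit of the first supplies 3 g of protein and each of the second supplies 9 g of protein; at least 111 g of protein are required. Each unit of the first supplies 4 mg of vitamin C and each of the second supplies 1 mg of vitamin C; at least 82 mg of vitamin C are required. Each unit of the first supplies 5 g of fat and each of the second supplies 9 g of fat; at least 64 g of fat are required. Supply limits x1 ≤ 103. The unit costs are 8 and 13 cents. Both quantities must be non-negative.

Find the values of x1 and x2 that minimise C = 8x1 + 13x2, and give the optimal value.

x1 = 19, x2 = 6, minimum C = 230

Extreme points and C = 8x1 + 13x2:
  (0, 82) → C = 1066
  (37, 0) → C = 296
  (103, 0) → C = 824
  (19, 6) → C = 230
The feasible region is unbounded (it extends along (0, 1)), but C strictly increases along every unbounded feasible direction, so there is no improving ray and the minimum is attained at a vertex.

The binding constraints are 3x1 + 9x2 = 111 and 4x1 + x2 = 82.
Solving simultaneously gives x1 = 19, x2 = 6.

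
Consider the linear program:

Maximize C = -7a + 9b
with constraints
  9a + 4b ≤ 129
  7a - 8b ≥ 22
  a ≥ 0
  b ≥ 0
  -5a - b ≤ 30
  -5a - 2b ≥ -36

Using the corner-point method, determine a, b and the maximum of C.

Corner points and C = -7a + 9b:
  (22/7, 0) → C = -22
  (166/27, 71/27) → C = -523/27
  (36/5, 0) → C = -252/5

a = 166/27, b = 71/27, maximum C = -523/27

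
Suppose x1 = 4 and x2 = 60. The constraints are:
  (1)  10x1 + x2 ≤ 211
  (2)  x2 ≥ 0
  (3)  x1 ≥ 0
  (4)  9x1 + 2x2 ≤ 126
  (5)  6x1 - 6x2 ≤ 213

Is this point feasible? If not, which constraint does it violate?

Constraint (4): 9x1 + 2x2 = 156, which is not ≤ 126. All other constraints are satisfied.

not feasible — violates (4)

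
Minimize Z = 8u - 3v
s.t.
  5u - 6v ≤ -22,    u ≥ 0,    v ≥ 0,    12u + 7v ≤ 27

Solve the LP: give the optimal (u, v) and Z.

Feasible corners and Z = 8u - 3v:
  (0, 11/3) → Z = -11
  (8/107, 399/107) → Z = -1133/107
  (0, 27/7) → Z = -81/7

At the optimal vertex, u = 0 and 12u + 7v = 27.
Solving simultaneously gives u = 0, v = 27/7.

u = 0, v = 27/7, minimum Z = -81/7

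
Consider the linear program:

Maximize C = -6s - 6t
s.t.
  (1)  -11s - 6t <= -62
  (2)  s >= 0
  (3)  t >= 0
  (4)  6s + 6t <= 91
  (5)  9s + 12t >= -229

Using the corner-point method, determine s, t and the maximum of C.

s = 62/11, t = 0, maximum C = -372/11

At the optimal vertex, -11s - 6t = -62 and t = 0.
Solving simultaneously gives s = 62/11, t = 0.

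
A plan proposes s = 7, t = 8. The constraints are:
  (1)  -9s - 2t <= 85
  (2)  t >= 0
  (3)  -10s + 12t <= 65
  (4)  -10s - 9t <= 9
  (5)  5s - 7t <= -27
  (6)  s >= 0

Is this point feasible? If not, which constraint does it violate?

not feasible — violates (5)

Constraint (5): 5s - 7t = -21, which is not ≤ -27. All other constraints are satisfied.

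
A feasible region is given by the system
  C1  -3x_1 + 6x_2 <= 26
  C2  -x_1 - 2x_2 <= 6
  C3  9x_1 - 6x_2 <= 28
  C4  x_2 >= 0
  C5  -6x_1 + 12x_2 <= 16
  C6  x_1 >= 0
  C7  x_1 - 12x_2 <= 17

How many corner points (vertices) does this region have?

4

Of the 20 pairwise boundary intersections, those satisfying every inequality are:
  (28/9, 0)
  (6, 13/3)
  (0, 0)
  (0, 4/3)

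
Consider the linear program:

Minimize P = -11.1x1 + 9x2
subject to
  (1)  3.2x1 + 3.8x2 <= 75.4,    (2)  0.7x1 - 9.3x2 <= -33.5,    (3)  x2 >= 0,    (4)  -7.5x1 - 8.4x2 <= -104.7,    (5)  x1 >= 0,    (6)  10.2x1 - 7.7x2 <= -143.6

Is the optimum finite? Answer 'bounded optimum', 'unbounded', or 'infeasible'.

Corner points and P = -11.1x1 + 9x2:
  (0, 377/19) → P = 3393/19
  (349/634, 6143/317) → P = 1067001/6340
  (0, 1436/77) → P = 12924/77
The feasible region has finitely many vertices and no improving ray; the minimum is 12924/77 at (0, 1436/77).

bounded optimum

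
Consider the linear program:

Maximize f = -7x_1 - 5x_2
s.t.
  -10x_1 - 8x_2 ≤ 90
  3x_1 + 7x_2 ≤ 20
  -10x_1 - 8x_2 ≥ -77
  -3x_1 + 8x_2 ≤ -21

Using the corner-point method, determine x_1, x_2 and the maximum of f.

The feasible region is unbounded (it extends along (4, -5)), but f strictly decreases along every unbounded feasible direction, so there is no improving ray and the maximum is attained at a vertex.

The binding constraints are -10x_1 - 8x_2 = 90 and -3x_1 + 8x_2 = -21.
Solving simultaneously gives x_1 = -69/13, x_2 = -60/13.

x_1 = -69/13, x_2 = -60/13, maximum f = 783/13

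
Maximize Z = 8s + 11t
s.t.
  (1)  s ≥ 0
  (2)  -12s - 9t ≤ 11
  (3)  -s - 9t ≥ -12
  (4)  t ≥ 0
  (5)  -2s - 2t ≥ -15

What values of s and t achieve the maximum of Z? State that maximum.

Vertices and Z = 8s + 11t:
  (0, 4/3) → Z = 44/3
  (0, 0) → Z = 0
  (111/16, 9/16) → Z = 987/16
  (15/2, 0) → Z = 60

The optimum lies where -s - 9t = -12 and -2s - 2t = -15.
Solving simultaneously gives s = 111/16, t = 9/16.

s = 111/16, t = 9/16, maximum Z = 987/16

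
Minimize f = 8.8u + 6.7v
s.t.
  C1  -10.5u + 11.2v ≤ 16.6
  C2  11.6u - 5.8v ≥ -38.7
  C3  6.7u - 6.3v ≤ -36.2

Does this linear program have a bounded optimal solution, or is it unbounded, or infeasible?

The boundaries -10.5u + 11.2v = 16.6 and 11.6u - 5.8v = -38.7 meet at (-16858/3451, -21379/6902), but that point violates 6.7u - 6.3v ≤ -36.2. Every candidate vertex is excluded by some other constraint, so the feasible region is empty.

infeasible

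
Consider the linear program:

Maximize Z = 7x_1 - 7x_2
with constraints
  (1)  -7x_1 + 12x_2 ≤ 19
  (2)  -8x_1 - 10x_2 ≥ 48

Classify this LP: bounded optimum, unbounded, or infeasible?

unbounded

From the feasible point (-383/83, -92/83), moving in the direction (10, -8) keeps every constraint satisfied while Z increases without bound.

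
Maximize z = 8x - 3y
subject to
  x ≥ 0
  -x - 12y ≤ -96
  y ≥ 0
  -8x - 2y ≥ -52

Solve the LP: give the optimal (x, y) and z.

Corner points and z = 8x - 3y:
  (0, 8) → z = -24
  (0, 26) → z = -78
  (216/47, 358/47) → z = 654/47

The optimum lies where -x - 12y = -96 and -8x - 2y = -52.
Solving simultaneously gives x = 216/47, y = 358/47.

x = 216/47, y = 358/47, maximum z = 654/47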